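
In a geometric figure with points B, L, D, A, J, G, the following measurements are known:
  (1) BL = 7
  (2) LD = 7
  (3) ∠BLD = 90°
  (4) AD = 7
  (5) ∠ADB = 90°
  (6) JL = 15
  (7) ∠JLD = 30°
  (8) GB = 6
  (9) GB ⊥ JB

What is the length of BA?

Step 1: By the law of cosines on triangle BLD: BD² = 7² + 7² − 2·7·7·cos(90°) = 98, so BD = 7·√2.
Step 2: By the law of cosines on triangle BDA: BA² = (7·√2)² + 7² − 2·7·√2·7·cos(90°) = 147, so BA = 7·√3.

Therefore, the length of BA = 7·√3.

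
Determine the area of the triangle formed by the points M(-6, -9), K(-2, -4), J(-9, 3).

Using the Shoelace formula for a triangle:
Area = (1/2)|x0(y1 - y2) + x1(y2 - y0) + x2(y0 - y1)|
Area = (1/2)|-6(-4 - 3) + -2(3 - -9) + -9(-9 - -4)|
Area = (1/2)|42 + -24 + 45|
Area = (1/2)|63|
Area = (1/2)(63)
Area = 63/2

63/2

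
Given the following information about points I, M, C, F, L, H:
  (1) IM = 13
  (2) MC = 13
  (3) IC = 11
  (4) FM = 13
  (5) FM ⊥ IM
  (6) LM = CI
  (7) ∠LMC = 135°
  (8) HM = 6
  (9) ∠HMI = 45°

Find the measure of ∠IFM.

Step 1: By the law of cosines on triangle FMI: FI² = 13² + 13² − 2·13·13·cos(90°) = 338, so FI = 13·√2.
Step 2: By the inverse law of cosines on triangle IFM: cos(∠IFM) = ((13·√2)² + 13² − 13²) / (2·13·√2·13) = 338/478 = 0.7071, so ∠IFM = 45°.

Therefore, the measure of angle ∠IFM = 45°.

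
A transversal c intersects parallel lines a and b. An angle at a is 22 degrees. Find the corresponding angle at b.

Corresponding angles are equal: 22 degrees.

22 degrees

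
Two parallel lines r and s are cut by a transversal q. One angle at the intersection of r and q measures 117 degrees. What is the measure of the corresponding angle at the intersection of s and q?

Corresponding angles are equal: 117 degrees.

117 degrees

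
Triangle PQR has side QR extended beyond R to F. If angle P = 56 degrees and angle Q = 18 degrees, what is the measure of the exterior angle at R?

The interior angle at R is 180 - 56 - 18 = 106 degrees.
The exterior angle and interior angle at R are supplementary:
Exterior angle = 180 - 106 = 74 degrees.

74 degrees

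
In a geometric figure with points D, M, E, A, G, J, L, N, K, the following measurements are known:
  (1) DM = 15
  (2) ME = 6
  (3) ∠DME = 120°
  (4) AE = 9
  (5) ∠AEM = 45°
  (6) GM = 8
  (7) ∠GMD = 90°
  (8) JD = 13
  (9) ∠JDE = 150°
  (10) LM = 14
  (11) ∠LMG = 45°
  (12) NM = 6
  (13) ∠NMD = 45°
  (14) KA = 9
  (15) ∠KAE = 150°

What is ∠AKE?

Step 1: By the law of cosines on triangle KAE: KE² = 9² + 9² − 2·9·9·cos(150°) = 302.3, so KE ≈ 17.39.
Step 2: By the inverse law of cosines on triangle AKE: cos(∠AKE) = (9² + 17.39² − 9²) / (2·9·17.39) = 302.3/312.96 = 0.9659, so ∠AKE = 15°.

Therefore, the measure of angle ∠AKE = 15°.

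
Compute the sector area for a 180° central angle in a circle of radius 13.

Sector area = πr² × θ/360
= π × 13² × 1/2
= π × 169 × 1/2
= 169*pi/2

169*pi/2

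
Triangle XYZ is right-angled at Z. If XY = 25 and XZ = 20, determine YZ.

By the Pythagorean theorem: YZ^2 = XY^2 - XZ^2
YZ^2 = 25^2 - 20^2 = 625 - 400 = 225
YZ = sqrt(225) = 15

15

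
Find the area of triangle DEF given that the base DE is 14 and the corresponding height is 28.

Area = (1/2) * base * height
Area = (1/2) * 14 * 28
Area = 196

196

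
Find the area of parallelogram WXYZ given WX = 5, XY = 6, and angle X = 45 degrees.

Area = 5 * 6 * sin(45°) = 30 * sqrt(2)/2 = 15*sqrt(2)

15*sqrt(2)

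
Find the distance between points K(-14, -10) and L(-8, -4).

d = sqrt((6)^2 + (6)^2) = sqrt(72) = 6*sqrt(2)

6*sqrt(2)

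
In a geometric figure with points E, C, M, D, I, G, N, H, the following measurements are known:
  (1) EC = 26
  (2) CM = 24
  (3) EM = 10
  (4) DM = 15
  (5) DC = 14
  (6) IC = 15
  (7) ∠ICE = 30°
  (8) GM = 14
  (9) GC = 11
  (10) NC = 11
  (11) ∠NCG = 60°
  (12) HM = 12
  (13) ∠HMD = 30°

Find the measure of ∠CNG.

Step 1: By the law of cosines on triangle NCG: NG² = 11² + 11² − 2·11·11·cos(60°) = 121, so NG = 11.
Step 2: By the inverse law of cosines on triangle CNG: cos(∠CNG) = (11² + 11² − 11²) / (2·11·11) = 121/242 = 0.5, so ∠CNG = 60°.

Therefore, the measure of angle ∠CNG = 60°.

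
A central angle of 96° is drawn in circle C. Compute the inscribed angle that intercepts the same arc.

By the inscribed angle theorem, the inscribed angle is half the central angle.
Inscribed angle = 96° / 2 = 48°

48°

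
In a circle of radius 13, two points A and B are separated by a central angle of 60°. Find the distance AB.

Chord = 2(13) sin(30°) = 13

13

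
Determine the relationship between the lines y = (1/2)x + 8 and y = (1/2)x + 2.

Slope of line 1: m1 = 1/2
Slope of line 2: m2 = 1/2
Two lines are parallel if and only if they have equal slopes (or both are vertical).
Here m1 = m2 = 1/2, confirming the lines are parallel.

Parallel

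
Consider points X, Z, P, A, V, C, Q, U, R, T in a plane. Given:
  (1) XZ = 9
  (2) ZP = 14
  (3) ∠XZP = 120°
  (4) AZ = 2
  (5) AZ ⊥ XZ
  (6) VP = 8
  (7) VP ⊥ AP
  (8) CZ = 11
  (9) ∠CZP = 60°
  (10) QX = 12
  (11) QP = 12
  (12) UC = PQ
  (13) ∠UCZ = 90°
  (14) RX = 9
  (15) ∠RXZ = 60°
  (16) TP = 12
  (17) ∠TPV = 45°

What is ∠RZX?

Step 1: By the law of cosines on triangle ZXR: ZR² = 9² + 9² − 2·9·9·cos(60°) = 81, so ZR = 9.
Step 2: By the inverse law of cosines on triangle RZX: cos(∠RZX) = (9² + 9² − 9²) / (2·9·9) = 81/162 = 0.5, so ∠RZX = 60°.

Therefore, the measure of angle ∠RZX = 60°.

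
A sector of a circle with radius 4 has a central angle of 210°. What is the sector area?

Sector area = πr² × θ/360
= π × 4² × 7/12
= π × 16 × 7/12
= 28*pi/3

28*pi/3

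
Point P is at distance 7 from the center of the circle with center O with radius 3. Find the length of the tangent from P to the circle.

tangent = √(d² - r²) = √(7² - 3²) = √(49 - 9) = √40 = 2*sqrt(10)

2*sqrt(10)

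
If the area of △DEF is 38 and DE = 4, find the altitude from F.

height = 2 * 38 / 4 = 19

19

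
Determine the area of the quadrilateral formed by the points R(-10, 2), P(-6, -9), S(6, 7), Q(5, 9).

Using the Shoelace formula for a quadrilateral (vertices in order):
Area = (1/2)|sum of (x_i * y_(i+1) - x_(i+1) * y_i)|
Terms: (-10*-9 - -6*2) = 102, (-6*7 - 6*-9) = 12, (6*9 - 5*7) = 19, (5*2 - -10*9) = 100
Sum = 233
Area = (1/2)(233) = 233/2

233/2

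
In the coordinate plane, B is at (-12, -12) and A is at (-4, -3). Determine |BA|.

d = sqrt((8)^2 + (9)^2) = sqrt(145)

sqrt(145)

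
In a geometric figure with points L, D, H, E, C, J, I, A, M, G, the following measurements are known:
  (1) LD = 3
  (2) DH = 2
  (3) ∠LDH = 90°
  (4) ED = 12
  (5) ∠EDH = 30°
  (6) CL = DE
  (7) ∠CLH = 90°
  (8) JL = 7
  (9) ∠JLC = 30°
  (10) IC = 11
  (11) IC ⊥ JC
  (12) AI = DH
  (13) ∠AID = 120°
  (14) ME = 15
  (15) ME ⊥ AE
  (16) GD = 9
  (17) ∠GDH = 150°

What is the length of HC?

From the given relations: CL = DE = 12.
Step 1: By the law of cosines on triangle LDH: LH² = 3² + 2² − 2·3·2·cos(90°) = 13, so LH = √13.
Step 2: By the law of cosines on triangle HLC: HC² = √13² + 12² − 2·√13·12·cos(90°) = 157, so HC = √157.

Therefore, the length of HC = √157.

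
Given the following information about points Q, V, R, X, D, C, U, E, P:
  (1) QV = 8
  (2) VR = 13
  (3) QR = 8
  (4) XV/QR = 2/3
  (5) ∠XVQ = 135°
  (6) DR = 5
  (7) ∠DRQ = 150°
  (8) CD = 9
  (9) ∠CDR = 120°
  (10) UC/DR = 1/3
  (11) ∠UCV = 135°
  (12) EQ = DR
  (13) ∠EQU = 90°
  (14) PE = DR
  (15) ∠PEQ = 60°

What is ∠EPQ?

From the given relations: PE = DR = 5; EQ = DR = 5.
Step 1: By the law of cosines on triangle PEQ: PQ² = 5² + 5² − 2·5·5·cos(60°) = 25, so PQ = 5.
Step 2: By the inverse law of cosines on triangle EPQ: cos(∠EPQ) = (5² + 5² − 5²) / (2·5·5) = 25/50 = 0.5, so ∠EPQ = 60°.

Therefore, the measure of angle ∠EPQ = 60°.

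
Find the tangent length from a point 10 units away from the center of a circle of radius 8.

tangent = √(d² - r²) = √(10² - 8²) = √(100 - 64) = √36 = 6

6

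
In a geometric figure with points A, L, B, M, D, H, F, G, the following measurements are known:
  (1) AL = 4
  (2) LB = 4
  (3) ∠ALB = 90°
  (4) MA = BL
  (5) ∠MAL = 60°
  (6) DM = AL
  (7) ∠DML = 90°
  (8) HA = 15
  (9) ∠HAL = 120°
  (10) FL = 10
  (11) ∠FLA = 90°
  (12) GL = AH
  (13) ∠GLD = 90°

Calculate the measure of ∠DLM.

From the given relations: MA = BL = 4; DM = AL = 4.
Step 1: By the law of cosines on triangle LAM: LM² = 4² + 4² − 2·4·4·cos(60°) = 16, so LM = 4.
Step 2: By the law of cosines on triangle LMD: LD² = 4² + 4² − 2·4·4·cos(90°) = 32, so LD = 4·√2.
Step 3: By the inverse law of cosines on triangle DLM: cos(∠DLM) = ((4·√2)² + 4² − 4²) / (2·4·√2·4) = 32/45.25 = 0.7071, so ∠DLM = 45°.

Therefore, the measure of angle ∠DLM = 45°.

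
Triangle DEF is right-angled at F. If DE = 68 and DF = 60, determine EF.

By the Pythagorean theorem: EF^2 = DE^2 - DF^2
EF^2 = 68^2 - 60^2 = 4624 - 3600 = 1024
EF = sqrt(1024) = 32

32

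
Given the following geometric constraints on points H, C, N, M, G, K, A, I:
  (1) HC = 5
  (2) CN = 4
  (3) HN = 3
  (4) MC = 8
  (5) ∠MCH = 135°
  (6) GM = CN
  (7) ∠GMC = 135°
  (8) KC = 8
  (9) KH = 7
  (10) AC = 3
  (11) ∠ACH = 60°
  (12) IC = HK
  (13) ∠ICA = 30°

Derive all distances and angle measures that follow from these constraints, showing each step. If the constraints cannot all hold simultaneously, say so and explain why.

The constraints are consistent.

From the given relations:
  GM = CN = 4
  IC = HK = 7

Step 1: From HC = 5, CM = 8, and ∠HCM = 135°, by the law of cosines:
  HM² = HC² + CM² - 2·HC·CM·cos(135°) = 25 + 64 + 56.57 = 145.6
  HM ≈ 12.07

Step 2: From HC = 5, CA = 3, and ∠HCA = 60°, by the law of cosines:
  HA² = HC² + CA² - 2·HC·CA·cos(60°) = 25 + 9 - 15 = 19
  HA = √19

Step 3: From CM = 8, MG = 4, and ∠CMG = 135°, by the law of cosines:
  CG² = CM² + MG² - 2·CM·MG·cos(135°) = 64 + 16 + 45.25 = 125.3
  CG ≈ 11.19

Step 4: From AC = 3, CI = 7, and ∠ACI = 30°, by the law of cosines:
  AI² = AC² + CI² - 2·AC·CI·cos(30°) = 9 + 49 - 36.37 = 21.63
  AI ≈ 4.65

Step 5: From HC = 5, HK = 7, CK = 8, by the inverse law of cosines:
  cos(∠CHK) = (HC² + HK² - CK²) / (2·HC·HK)
  ∠CHK = 81.79°

Step 6: From HC = 5, HN = 3, CN = 4, by the inverse law of cosines:
  cos(∠CHN) = (HC² + HN² - CN²) / (2·HC·HN)
  ∠CHN = 53.13°

Step 7: From CH = 5, CK = 8, HK = 7, by the inverse law of cosines:
  cos(∠HCK) = (CH² + CK² - HK²) / (2·CH·CK)
  ∠HCK = 60°

Step 8: From CH = 5, CN = 4, HN = 3, by the inverse law of cosines:
  cos(∠HCN) = (CH² + CN² - HN²) / (2·CH·CN)
  ∠HCN = 36.87°

Step 9: From NC = 4, NH = 3, CH = 5, by the inverse law of cosines:
  cos(∠CNH) = (NC² + NH² - CH²) / (2·NC·NH)
  ∠CNH = 90°

Step 10: From KC = 8, KH = 7, CH = 5, by the inverse law of cosines:
  cos(∠CKH) = (KC² + KH² - CH²) / (2·KC·KH)
  ∠CKH = 38.21°

Step 11: From HA = √19, HC = 5, AC = 3, by the inverse law of cosines:
  cos(∠AHC) = (HA² + HC² - AC²) / (2·HA·HC)
  ∠AHC = 36.59°

Step 12: From HC = 5, HM = 12.07, CM = 8, by the inverse law of cosines:
  cos(∠CHM) = (HC² + HM² - CM²) / (2·HC·HM)
  ∠CHM = 27.96°

Step 13: From CG = 11.19, CM = 8, GM = 4, by the inverse law of cosines:
  cos(∠GCM) = (CG² + CM² - GM²) / (2·CG·CM)
  ∠GCM = 14.64°

Step 14: From MC = 8, MH = 12.07, CH = 5, by the inverse law of cosines:
  cos(∠CMH) = (MC² + MH² - CH²) / (2·MC·MH)
  ∠CMH = 17.04°

Step 15: From GC = 11.19, GM = 4, CM = 8, by the inverse law of cosines:
  cos(∠CGM) = (GC² + GM² - CM²) / (2·GC·GM)
  ∠CGM = 30.36°

Step 16: From AC = 3, AH = √19, CH = 5, by the inverse law of cosines:
  cos(∠CAH) = (AC² + AH² - CH²) / (2·AC·AH)
  ∠CAH = 83.41°

Step 17: From AC = 3, AI = 4.65, CI = 7, by the inverse law of cosines:
  cos(∠CAI) = (AC² + AI² - CI²) / (2·AC·AI)
  ∠CAI = 131.18°

Step 18: From IA = 4.65, IC = 7, AC = 3, by the inverse law of cosines:
  cos(∠AIC) = (IA² + IC² - AC²) / (2·IA·IC)
  ∠AIC = 18.82°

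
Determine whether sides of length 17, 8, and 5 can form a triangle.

The longest side is 17. The other two sides sum to 5 + 8 = 13.
Since 13 ≤ 17, the two shorter sides cannot reach around to close the triangle.

No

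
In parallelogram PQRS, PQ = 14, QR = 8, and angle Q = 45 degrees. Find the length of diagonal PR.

The diagonal of a parallelogram can be found by treating two adjacent sides and the diagonal as a triangle.
Applying the law of cosines with sides 14, 8 and included angle 45°:
d^2 = 196 + 64 - 224*cos(45°) = 260 - 112*sqrt(2)
d = 2*sqrt(65 - 28*sqrt(2))

2*sqrt(65 - 28*sqrt(2))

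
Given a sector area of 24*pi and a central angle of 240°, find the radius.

The sector covers 240°/360° = 2/3 of the full circle.
Full circle area = 24*pi / 2/3 = 36*pi.
Since full area = πr², we get r² = 36*pi/π = 36, so r = 6.

6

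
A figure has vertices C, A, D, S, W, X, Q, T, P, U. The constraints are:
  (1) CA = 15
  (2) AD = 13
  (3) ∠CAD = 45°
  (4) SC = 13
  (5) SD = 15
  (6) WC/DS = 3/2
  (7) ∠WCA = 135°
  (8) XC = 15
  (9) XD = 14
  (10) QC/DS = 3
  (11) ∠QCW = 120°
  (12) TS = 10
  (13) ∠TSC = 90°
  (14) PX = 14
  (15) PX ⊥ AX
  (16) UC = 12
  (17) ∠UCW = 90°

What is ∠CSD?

Step 1: By the law of cosines on triangle CAD: CD² = 15² + 13² − 2·15·13·cos(45°) = 118.23, so CD ≈ 10.87.
Step 2: By the inverse law of cosines on triangle CSD: cos(∠CSD) = (13² + 15² − 10.87²) / (2·13·15) = 275.77/390 = 0.7071, so ∠CSD = 45°.

Therefore, the measure of angle ∠CSD = 45°.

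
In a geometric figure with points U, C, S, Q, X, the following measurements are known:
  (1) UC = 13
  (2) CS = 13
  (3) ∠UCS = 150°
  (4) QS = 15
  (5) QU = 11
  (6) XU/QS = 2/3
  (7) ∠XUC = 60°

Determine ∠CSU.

Step 1: By the law of cosines on triangle SCU: SU² = 13² + 13² − 2·13·13·cos(150°) = 630.72, so SU ≈ 25.11.
Step 2: By the inverse law of cosines on triangle CSU: cos(∠CSU) = (13² + 25.11² − 13²) / (2·13·25.11) = 630.72/652.97 = 0.9659, so ∠CSU = 15°.

Therefore, the measure of angle ∠CSU = 15°.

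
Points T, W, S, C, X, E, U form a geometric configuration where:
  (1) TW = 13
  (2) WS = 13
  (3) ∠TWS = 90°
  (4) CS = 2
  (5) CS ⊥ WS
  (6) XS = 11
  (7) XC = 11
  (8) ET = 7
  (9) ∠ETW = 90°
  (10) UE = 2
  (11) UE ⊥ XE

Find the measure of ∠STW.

Step 1: By the law of cosines on triangle TWS: TS² = 13² + 13² − 2·13·13·cos(90°) = 338, so TS = 13·√2.
Step 2: By the inverse law of cosines on triangle STW: cos(∠STW) = ((13·√2)² + 13² − 13²) / (2·13·√2·13) = 338/478 = 0.7071, so ∠STW = 45°.

Therefore, the measure of angle ∠STW = 45°.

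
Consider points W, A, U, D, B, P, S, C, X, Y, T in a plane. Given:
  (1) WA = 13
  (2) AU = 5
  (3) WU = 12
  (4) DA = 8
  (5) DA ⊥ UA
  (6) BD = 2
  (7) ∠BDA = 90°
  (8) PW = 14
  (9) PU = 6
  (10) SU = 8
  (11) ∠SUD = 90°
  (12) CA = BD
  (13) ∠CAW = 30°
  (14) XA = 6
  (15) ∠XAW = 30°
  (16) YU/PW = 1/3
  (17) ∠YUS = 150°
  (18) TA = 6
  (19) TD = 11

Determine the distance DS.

Step 1: By the law of cosines on triangle UAD: UD² = 5² + 8² − 2·5·8·cos(90°) = 89, so UD = √89.
Step 2: By the law of cosines on triangle DUS: DS² = √89² + 8² − 2·√89·8·cos(90°) = 153, so DS = 3·√17.

Therefore, the length of DS = 3·√17.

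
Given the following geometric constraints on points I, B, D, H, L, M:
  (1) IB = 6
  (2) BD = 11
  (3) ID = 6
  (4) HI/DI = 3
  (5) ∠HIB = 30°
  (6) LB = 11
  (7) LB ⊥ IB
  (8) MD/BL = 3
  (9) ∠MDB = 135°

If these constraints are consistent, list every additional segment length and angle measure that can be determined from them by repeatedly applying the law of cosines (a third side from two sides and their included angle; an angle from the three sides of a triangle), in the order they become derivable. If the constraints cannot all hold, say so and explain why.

The constraints are consistent. Derivable facts, in order:
After 1 step:
- BH ≈ 13.15
- BM ≈ 41.51
- IL = √157
- ∠BDI = 23.56°
- ∠BID = 132.89°
- ∠DBI = 23.56°
After 2 steps:
- ∠BHI = 13.19°
- ∠BIL = 61.39°
- ∠BLI = 28.61°
- ∠BMD = 10.8°
- ∠DBM = 34.2°
- ∠HBI = 136.81°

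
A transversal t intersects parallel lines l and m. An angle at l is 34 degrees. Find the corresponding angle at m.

Corresponding angles formed by parallel lines and a transversal are equal.
The given angle is 34 degrees.
The corresponding angle = 34 degrees.

34 degrees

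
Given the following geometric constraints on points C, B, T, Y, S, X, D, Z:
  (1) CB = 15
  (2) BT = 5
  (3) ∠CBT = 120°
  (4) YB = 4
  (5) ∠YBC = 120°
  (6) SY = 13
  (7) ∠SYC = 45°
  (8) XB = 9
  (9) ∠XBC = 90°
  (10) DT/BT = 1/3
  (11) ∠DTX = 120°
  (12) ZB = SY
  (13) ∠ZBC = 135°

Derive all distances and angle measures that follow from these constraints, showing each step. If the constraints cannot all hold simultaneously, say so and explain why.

The constraints are consistent.

From the given relations:
  DT = 1/3·BT = 1/3·5 ≈ 1.67
  ZB = SY = 13

Step 1: From CB = 15, BT = 5, and ∠CBT = 120°, by the law of cosines:
  CT² = CB² + BT² - 2·CB·BT·cos(120°) = 225 + 25 + 75 = 325
  CT = 5·√13

Step 2: From CB = 15, BY = 4, and ∠CBY = 120°, by the law of cosines:
  CY² = CB² + BY² - 2·CB·BY·cos(120°) = 225 + 16 + 60 = 301
  CY ≈ 17.35

Step 3: From CB = 15, BX = 9, and ∠CBX = 90°, by the law of cosines:
  CX² = CB² + BX² - 2·CB·BX·cos(90°) = 225 + 81 - 0 = 306
  CX = 3·√34

Step 4: From CB = 15, BZ = 13, and ∠CBZ = 135°, by the law of cosines:
  CZ² = CB² + BZ² - 2·CB·BZ·cos(135°) = 225 + 169 + 275.8 = 669.8
  CZ ≈ 25.88

Step 5: From CY = 17.35, YS = 13, and ∠CYS = 45°, by the law of cosines:
  CS² = CY² + YS² - 2·CY·YS·cos(45°) = 301 + 169 - 319 = 151
  CS ≈ 12.29

Step 6: From CB = 15, CT = 5·√13, BT = 5, by the inverse law of cosines:
  cos(∠BCT) = (CB² + CT² - BT²) / (2·CB·CT)
  ∠BCT = 13.9°

Step 7: From CB = 15, CX = 3·√34, BX = 9, by the inverse law of cosines:
  cos(∠BCX) = (CB² + CX² - BX²) / (2·CB·CX)
  ∠BCX = 30.96°

Step 8: From CB = 15, CY = 17.35, BY = 4, by the inverse law of cosines:
  cos(∠BCY) = (CB² + CY² - BY²) / (2·CB·CY)
  ∠BCY = 11.52°

Step 9: From CB = 15, CZ = 25.88, BZ = 13, by the inverse law of cosines:
  cos(∠BCZ) = (CB² + CZ² - BZ²) / (2·CB·CZ)
  ∠BCZ = 20.81°

Step 10: From TB = 5, TC = 5·√13, BC = 15, by the inverse law of cosines:
  cos(∠BTC) = (TB² + TC² - BC²) / (2·TB·TC)
  ∠BTC = 46.1°

Step 11: From YB = 4, YC = 17.35, BC = 15, by the inverse law of cosines:
  cos(∠BYC) = (YB² + YC² - BC²) / (2·YB·YC)
  ∠BYC = 48.48°

Step 12: From XB = 9, XC = 3·√34, BC = 15, by the inverse law of cosines:
  cos(∠BXC) = (XB² + XC² - BC²) / (2·XB·XC)
  ∠BXC = 59.04°

Step 13: From ZB = 13, ZC = 25.88, BC = 15, by the inverse law of cosines:
  cos(∠BZC) = (ZB² + ZC² - BC²) / (2·ZB·ZC)
  ∠BZC = 24.19°

Step 14: From CS = 12.29, CY = 17.35, SY = 13, by the inverse law of cosines:
  cos(∠SCY) = (CS² + CY² - SY²) / (2·CS·CY)
  ∠SCY = 48.42°

Step 15: From SC = 12.29, SY = 13, CY = 17.35, by the inverse law of cosines:
  cos(∠CSY) = (SC² + SY² - CY²) / (2·SC·SY)
  ∠CSY = 86.58°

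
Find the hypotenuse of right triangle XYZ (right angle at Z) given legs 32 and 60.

By the Pythagorean theorem: XY^2 = XZ^2 + YZ^2
XY^2 = 32^2 + 60^2 = 1024 + 3600 = 4624
XY = sqrt(4624) = 68

68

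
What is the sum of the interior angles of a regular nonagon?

The sum of interior angles of an n-sided polygon is (n - 2) * 180.
For n = 9: (9 - 2) * 180 = 7 * 180 = 1260 degrees.

1260 degrees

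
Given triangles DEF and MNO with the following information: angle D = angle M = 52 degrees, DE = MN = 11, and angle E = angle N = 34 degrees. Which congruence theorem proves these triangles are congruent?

The given information matches ASA: Two pairs of corresponding angles and the included side are equal (Angle-Side-Angle).

ASA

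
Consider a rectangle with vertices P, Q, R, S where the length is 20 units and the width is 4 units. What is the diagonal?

Using the Pythagorean theorem:
d² = 20² + 4² = 400 + 16 = 416
d = sqrt(416) = 4*sqrt(26)

4*sqrt(26)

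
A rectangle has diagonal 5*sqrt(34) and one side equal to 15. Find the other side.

Using the Pythagorean theorem: d^2 = a^2 + b^2
b^2 = d^2 - a^2
b^2 = 850 - 225
b^2 = 625
b = sqrt(625) = 25

25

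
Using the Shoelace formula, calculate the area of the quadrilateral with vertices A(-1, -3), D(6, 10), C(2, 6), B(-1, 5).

Using the Shoelace formula for a quadrilateral (vertices in order):
Area = (1/2)|sum of (x_i * y_(i+1) - x_(i+1) * y_i)|
Terms: (-1*10 - 6*-3) = 8, (6*6 - 2*10) = 16, (2*5 - -1*6) = 16, (-1*-3 - -1*5) = 8
Sum = 48
Area = (1/2)(48) = 24

24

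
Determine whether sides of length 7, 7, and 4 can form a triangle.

Yes.
The triangle inequality requires that the sum of any two sides exceeds the third.
Here 4 + 7 = 11 > 7, so the condition is met.

Yes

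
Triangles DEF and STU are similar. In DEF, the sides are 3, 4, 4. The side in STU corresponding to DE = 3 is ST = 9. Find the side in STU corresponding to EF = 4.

k = 9/3 = 3. TU = 3 * 4 = 12.

12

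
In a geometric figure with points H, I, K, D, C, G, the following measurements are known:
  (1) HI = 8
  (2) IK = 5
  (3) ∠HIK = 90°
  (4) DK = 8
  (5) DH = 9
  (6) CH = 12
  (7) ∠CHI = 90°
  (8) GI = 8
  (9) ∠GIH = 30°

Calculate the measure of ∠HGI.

Step 1: By the law of cosines on triangle GIH: GH² = 8² + 8² − 2·8·8·cos(30°) = 17.15, so GH ≈ 4.14.
Step 2: By the inverse law of cosines on triangle HGI: cos(∠HGI) = (4.14² + 8² − 8²) / (2·4.14·8) = 17.15/66.26 = 0.2588, so ∠HGI = 75°.

Therefore, the measure of angle ∠HGI = 75°.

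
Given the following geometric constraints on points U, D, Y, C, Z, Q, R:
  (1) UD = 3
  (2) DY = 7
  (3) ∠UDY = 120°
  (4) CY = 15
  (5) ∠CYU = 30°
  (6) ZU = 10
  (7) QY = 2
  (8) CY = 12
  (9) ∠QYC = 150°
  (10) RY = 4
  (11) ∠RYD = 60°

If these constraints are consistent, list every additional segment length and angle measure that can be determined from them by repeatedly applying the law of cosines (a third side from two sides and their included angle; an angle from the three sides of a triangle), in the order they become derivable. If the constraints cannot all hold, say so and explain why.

These constraints are not satisfiable: (4) CY = 15 and (8) CY = 12 assign two different lengths to the same segment. No planar figure meets all of them, so nothing further can be derived.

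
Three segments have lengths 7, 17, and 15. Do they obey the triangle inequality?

Check all three triangle inequalities:
7 + 17 = 24 > 15 ✓
7 + 15 = 22 > 17 ✓
17 + 15 = 32 > 7 ✓
All conditions hold, so these sides form a valid triangle.

Yes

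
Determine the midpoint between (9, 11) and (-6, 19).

The midpoint is the average of the coordinates:
x: (9 + -6)/2 = 3/2
y: (11 + 19)/2 = 15
Midpoint = (3/2, 15)

(3/2, 15)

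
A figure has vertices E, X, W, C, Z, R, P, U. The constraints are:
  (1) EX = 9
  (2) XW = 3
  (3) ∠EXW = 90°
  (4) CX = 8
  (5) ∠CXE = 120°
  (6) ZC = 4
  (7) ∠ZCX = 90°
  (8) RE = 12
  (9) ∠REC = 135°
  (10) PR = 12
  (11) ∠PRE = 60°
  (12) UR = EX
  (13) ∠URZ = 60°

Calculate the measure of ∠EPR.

Step 1: By the law of cosines on triangle PRE: PE² = 12² + 12² − 2·12·12·cos(60°) = 144, so PE = 12.
Step 2: By the inverse law of cosines on triangle EPR: cos(∠EPR) = (12² + 12² − 12²) / (2·12·12) = 144/288 = 0.5, so ∠EPR = 60°.

Therefore, the measure of angle ∠EPR = 60°.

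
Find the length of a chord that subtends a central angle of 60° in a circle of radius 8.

Drop a perpendicular from the center to the chord, bisecting both the chord and the central angle.
Each half-chord = r sin(θ/2) = 8 sin(30°).
The full chord = 2 × 8 × sin(30°) = 8.

8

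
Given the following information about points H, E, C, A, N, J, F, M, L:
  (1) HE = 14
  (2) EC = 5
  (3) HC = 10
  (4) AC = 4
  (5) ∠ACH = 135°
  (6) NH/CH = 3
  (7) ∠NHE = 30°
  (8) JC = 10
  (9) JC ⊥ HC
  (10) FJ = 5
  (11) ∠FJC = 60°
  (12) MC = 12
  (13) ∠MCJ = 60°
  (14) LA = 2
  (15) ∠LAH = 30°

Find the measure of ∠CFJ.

Step 1: By the law of cosines on triangle FJC: FC² = 5² + 10² − 2·5·10·cos(60°) = 75, so FC = 5·√3.
Step 2: By the inverse law of cosines on triangle CFJ: cos(∠CFJ) = ((5·√3)² + 5² − 10²) / (2·5·√3·5) = 0/86.6 = 0, so ∠CFJ = 90°.

Therefore, the measure of angle ∠CFJ = 90°.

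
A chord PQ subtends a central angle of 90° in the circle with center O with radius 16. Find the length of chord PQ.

Chord = 2(16) sin(45°) = 16*sqrt(2)

16*sqrt(2)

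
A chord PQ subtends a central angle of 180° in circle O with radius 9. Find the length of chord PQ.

Drop a perpendicular from the center to the chord, bisecting both the chord and the central angle.
Each half-chord = r sin(θ/2) = 9 sin(90°).
The full chord = 2 × 9 × sin(90°) = 18.

18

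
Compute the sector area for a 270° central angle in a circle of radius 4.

The full circle has area πr² = π(4)² = 16*pi.
The sector covers 270° out of 360°, a fraction of 3/4.
Sector area = 16*pi × 3/4 = 12*pi.

12*pi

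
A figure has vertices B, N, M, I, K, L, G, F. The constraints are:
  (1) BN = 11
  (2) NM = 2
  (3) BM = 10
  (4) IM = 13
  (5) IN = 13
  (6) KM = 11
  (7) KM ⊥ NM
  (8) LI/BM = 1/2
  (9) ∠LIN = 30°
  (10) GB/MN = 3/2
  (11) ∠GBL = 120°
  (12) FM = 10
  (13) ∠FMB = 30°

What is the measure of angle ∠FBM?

Step 1: By the law of cosines on triangle BMF: BF² = 10² + 10² − 2·10·10·cos(30°) = 26.79, so BF ≈ 5.18.
Step 2: By the inverse law of cosines on triangle FBM: cos(∠FBM) = (5.18² + 10² − 10²) / (2·5.18·10) = 26.79/103.53 = 0.2588, so ∠FBM = 75°.

Therefore, the measure of angle ∠FBM = 75°.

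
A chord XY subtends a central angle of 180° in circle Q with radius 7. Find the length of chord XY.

Chord = 2(7) sin(90°) = 14

14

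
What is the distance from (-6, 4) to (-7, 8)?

The horizontal distance is |-7 - -6| = 1 and the vertical distance is |8 - 4| = 4.
By the Pythagorean theorem, d = sqrt(1^2 + 4^2) = sqrt(17).

sqrt(17)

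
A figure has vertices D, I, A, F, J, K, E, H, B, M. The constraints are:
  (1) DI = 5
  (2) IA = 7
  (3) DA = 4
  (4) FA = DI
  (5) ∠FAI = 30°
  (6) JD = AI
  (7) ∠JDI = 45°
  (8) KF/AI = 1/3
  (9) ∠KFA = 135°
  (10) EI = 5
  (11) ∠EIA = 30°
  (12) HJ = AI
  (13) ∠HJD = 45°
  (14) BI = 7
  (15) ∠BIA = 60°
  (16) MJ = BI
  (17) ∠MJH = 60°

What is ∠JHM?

From the given relations: HJ = AI = 7; MJ = BI = 7.
Step 1: By the law of cosines on triangle HJM: HM² = 7² + 7² − 2·7·7·cos(60°) = 49, so HM = 7.
Step 2: By the inverse law of cosines on triangle JHM: cos(∠JHM) = (7² + 7² − 7²) / (2·7·7) = 49/98 = 0.5, so ∠JHM = 60°.

Therefore, the measure of angle ∠JHM = 60°.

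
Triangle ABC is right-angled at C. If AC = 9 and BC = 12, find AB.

By the Pythagorean theorem: AB^2 = AC^2 + BC^2
AB^2 = 9^2 + 12^2 = 81 + 144 = 225
AB = sqrt(225) = 15

15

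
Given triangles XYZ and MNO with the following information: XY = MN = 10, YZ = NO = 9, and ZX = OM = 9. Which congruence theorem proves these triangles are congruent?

The given information matches SSS: All three pairs of corresponding sides are equal (Side-Side-Side).

SSS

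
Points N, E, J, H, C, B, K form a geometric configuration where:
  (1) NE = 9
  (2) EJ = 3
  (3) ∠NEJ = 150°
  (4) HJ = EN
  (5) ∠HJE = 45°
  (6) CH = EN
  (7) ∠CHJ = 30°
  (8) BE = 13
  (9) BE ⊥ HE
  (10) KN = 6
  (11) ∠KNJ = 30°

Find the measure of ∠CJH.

From the given relations: HJ = EN = 9; CH = EN = 9.
Step 1: By the law of cosines on triangle JHC: JC² = 9² + 9² − 2·9·9·cos(30°) = 21.7, so JC ≈ 4.66.
Step 2: By the inverse law of cosines on triangle CJH: cos(∠CJH) = (4.66² + 9² − 9²) / (2·4.66·9) = 21.7/83.86 = 0.2588, so ∠CJH = 75°.

Therefore, the measure of angle ∠CJH = 75°.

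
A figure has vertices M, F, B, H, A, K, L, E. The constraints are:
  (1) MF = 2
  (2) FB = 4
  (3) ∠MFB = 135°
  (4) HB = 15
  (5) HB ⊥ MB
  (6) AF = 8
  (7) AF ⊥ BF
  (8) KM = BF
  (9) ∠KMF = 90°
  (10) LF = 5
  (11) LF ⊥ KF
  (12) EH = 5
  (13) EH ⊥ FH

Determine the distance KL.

From the given relations: KM = BF = 4.
Step 1: By the law of cosines on triangle FMK: FK² = 2² + 4² − 2·2·4·cos(90°) = 20, so FK = 2·√5.
Step 2: By the law of cosines on triangle KFL: KL² = (2·√5)² + 5² − 2·2·√5·5·cos(90°) = 45, so KL = 3·√5.

Therefore, the length of KL = 3·√5.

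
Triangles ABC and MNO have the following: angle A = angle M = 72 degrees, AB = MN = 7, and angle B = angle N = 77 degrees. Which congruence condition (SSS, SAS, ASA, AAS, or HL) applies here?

The given information provides:
angle A = angle M = 72 degrees, AB = MN = 7, and angle B = angle N = 77 degrees
This matches the ASA congruence theorem.
Two pairs of corresponding angles and the included side are equal (Angle-Side-Angle).

ASA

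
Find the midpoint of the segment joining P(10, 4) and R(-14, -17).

M = ((x₁ + x₂)/2, (y₁ + y₂)/2)
= ((10 + -14)/2, (4 + -17)/2)
= (-4/2, -13/2) = (-2, -13/2)

(-2, -13/2)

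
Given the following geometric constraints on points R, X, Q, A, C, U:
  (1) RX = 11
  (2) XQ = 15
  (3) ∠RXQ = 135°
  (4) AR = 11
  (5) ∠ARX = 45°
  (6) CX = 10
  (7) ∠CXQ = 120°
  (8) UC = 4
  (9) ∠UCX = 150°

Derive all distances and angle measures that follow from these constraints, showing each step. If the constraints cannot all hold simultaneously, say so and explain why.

The constraints are consistent.

Step 1: From RX = 11, XQ = 15, and ∠RXQ = 135°, by the law of cosines:
  RQ² = RX² + XQ² - 2·RX·XQ·cos(135°) = 121 + 225 + 233.3 = 579.3
  RQ ≈ 24.07

Step 2: From XR = 11, RA = 11, and ∠XRA = 45°, by the law of cosines:
  XA² = XR² + RA² - 2·XR·RA·cos(45°) = 121 + 121 - 171.1 = 70.88
  XA ≈ 8.42

Step 3: From XC = 10, CU = 4, and ∠XCU = 150°, by the law of cosines:
  XU² = XC² + CU² - 2·XC·CU·cos(150°) = 100 + 16 + 69.28 = 185.3
  XU ≈ 13.61

Step 4: From QX = 15, XC = 10, and ∠QXC = 120°, by the law of cosines:
  QC² = QX² + XC² - 2·QX·XC·cos(120°) = 225 + 100 + 150 = 475
  QC = 5·√19

Step 5: From RQ = 24.07, RX = 11, QX = 15, by the inverse law of cosines:
  cos(∠QRX) = (RQ² + RX² - QX²) / (2·RQ·RX)
  ∠QRX = 26.15°

Step 6: From XA = 8.42, XR = 11, AR = 11, by the inverse law of cosines:
  cos(∠AXR) = (XA² + XR² - AR²) / (2·XA·XR)
  ∠AXR = 67.5°

Step 7: From XC = 10, XU = 13.61, CU = 4, by the inverse law of cosines:
  cos(∠CXU) = (XC² + XU² - CU²) / (2·XC·XU)
  ∠CXU = 8.45°

Step 8: From QC = 5·√19, QX = 15, CX = 10, by the inverse law of cosines:
  cos(∠CQX) = (QC² + QX² - CX²) / (2·QC·QX)
  ∠CQX = 23.41°

Step 9: From QR = 24.07, QX = 15, RX = 11, by the inverse law of cosines:
  cos(∠RQX) = (QR² + QX² - RX²) / (2·QR·QX)
  ∠RQX = 18.85°

Step 10: From AR = 11, AX = 8.42, RX = 11, by the inverse law of cosines:
  cos(∠RAX) = (AR² + AX² - RX²) / (2·AR·AX)
  ∠RAX = 67.5°

Step 11: From CQ = 5·√19, CX = 10, QX = 15, by the inverse law of cosines:
  cos(∠QCX) = (CQ² + CX² - QX²) / (2·CQ·CX)
  ∠QCX = 36.59°

Step 12: From UC = 4, UX = 13.61, CX = 10, by the inverse law of cosines:
  cos(∠CUX) = (UC² + UX² - CX²) / (2·UC·UX)
  ∠CUX = 21.55°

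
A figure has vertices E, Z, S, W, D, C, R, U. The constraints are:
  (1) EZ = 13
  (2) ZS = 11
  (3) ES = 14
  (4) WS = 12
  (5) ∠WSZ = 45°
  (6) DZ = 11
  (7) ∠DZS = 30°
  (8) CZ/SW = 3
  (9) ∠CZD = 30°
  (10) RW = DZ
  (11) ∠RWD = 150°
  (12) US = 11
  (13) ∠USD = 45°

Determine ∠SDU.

Step 1: By the law of cosines on triangle DZS: DS² = 11² + 11² − 2·11·11·cos(30°) = 32.42, so DS ≈ 5.69.
Step 2: By the law of cosines on triangle DSU: DU² = 5.69² + 11² − 2·5.69·11·cos(45°) = 64.84, so DU ≈ 8.05.
Step 3: By the inverse law of cosines on triangle SDU: cos(∠SDU) = (5.69² + 8.05² − 11²) / (2·5.69·8.05) = -23.73/91.7 = -0.2588, so ∠SDU = 105°.

Therefore, the measure of angle ∠SDU = 105°.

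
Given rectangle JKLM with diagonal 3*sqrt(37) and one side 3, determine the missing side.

b = sqrt(d^2 - a^2) = sqrt(333 - 9) = sqrt(324) = 18

18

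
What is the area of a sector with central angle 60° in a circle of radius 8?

The full circle has area πr² = π(8)² = 64*pi.
The sector covers 60° out of 360°, a fraction of 1/6.
Sector area = 64*pi × 1/6 = 32*pi/3.

32*pi/3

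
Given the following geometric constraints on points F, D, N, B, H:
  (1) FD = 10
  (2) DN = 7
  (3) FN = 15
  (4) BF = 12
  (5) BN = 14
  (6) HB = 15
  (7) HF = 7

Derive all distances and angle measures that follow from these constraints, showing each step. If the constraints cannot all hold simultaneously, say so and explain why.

The constraints are consistent.

Step 1: From FB = 12, FH = 7, BH = 15, by the inverse law of cosines:
  cos(∠BFH) = (FB² + FH² - BH²) / (2·FB·FH)
  ∠BFH = 100.98°

Step 2: From FB = 12, FN = 15, BN = 14, by the inverse law of cosines:
  cos(∠BFN) = (FB² + FN² - BN²) / (2·FB·FN)
  ∠BFN = 61.28°

Step 3: From FD = 10, FN = 15, DN = 7, by the inverse law of cosines:
  cos(∠DFN) = (FD² + FN² - DN²) / (2·FD·FN)
  ∠DFN = 23.07°

Step 4: From DF = 10, DN = 7, FN = 15, by the inverse law of cosines:
  cos(∠FDN) = (DF² + DN² - FN²) / (2·DF·DN)
  ∠FDN = 122.88°

Step 5: From NB = 14, NF = 15, BF = 12, by the inverse law of cosines:
  cos(∠BNF) = (NB² + NF² - BF²) / (2·NB·NF)
  ∠BNF = 48.74°

Step 6: From ND = 7, NF = 15, DF = 10, by the inverse law of cosines:
  cos(∠DNF) = (ND² + NF² - DF²) / (2·ND·NF)
  ∠DNF = 34.05°

Step 7: From BF = 12, BH = 15, FH = 7, by the inverse law of cosines:
  cos(∠FBH) = (BF² + BH² - FH²) / (2·BF·BH)
  ∠FBH = 27.27°

Step 8: From BF = 12, BN = 14, FN = 15, by the inverse law of cosines:
  cos(∠FBN) = (BF² + BN² - FN²) / (2·BF·BN)
  ∠FBN = 69.99°

Step 9: From HB = 15, HF = 7, BF = 12, by the inverse law of cosines:
  cos(∠BHF) = (HB² + HF² - BF²) / (2·HB·HF)
  ∠BHF = 51.75°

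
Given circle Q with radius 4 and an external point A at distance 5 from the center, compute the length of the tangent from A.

tangent = √(d² - r²) = √(5² - 4²) = √(25 - 16) = √9 = 3

3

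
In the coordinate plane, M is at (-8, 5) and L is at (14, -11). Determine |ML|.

d = sqrt((22)^2 + (-16)^2) = sqrt(740) = 2*sqrt(185)

2*sqrt(185)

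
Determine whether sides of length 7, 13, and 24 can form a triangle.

The longest side is 24. The other two sides sum to 7 + 13 = 20.
Since 20 ≤ 24, the two shorter sides cannot reach around to close the triangle.

No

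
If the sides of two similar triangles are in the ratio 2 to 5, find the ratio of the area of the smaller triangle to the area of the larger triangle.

Area scales with the square of linear dimensions. If every length is multiplied by 2/5, then the area is multiplied by (2/5)^2 = 4/25.
The area ratio is 4:25.

4:25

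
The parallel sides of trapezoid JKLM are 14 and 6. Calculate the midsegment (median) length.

midsegment = (14 + 6) / 2 = 20 / 2 = 10

10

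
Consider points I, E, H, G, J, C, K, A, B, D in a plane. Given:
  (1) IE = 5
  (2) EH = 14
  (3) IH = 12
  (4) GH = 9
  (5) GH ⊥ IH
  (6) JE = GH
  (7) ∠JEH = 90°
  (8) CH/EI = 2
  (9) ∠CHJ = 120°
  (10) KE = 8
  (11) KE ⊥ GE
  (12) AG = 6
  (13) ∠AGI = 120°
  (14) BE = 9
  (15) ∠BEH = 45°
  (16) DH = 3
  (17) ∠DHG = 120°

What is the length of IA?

Step 1: By the law of cosines on triangle GHI: GI² = 9² + 12² − 2·9·12·cos(90°) = 225, so GI = 15.
Step 2: By the law of cosines on triangle IGA: IA² = 15² + 6² − 2·15·6·cos(120°) = 351, so IA = 3·√39.

Therefore, the length of IA = 3·√39.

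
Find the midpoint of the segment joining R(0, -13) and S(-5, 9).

The midpoint is the point halfway along the segment.
Move half the horizontal distance: 0 + (-5 - 0)/2 = 0 + -5/2 = -5/2
Move half the vertical distance: -13 + (9 - -13)/2 = -13 + 22/2 = -2
Midpoint = (-5/2, -2)

(-5/2, -2)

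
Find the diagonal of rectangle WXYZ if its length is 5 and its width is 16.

A rectangle's diagonal splits it into two right triangles, with the diagonal as the hypotenuse.
By the Pythagorean theorem, d^2 = 5^2 + 16^2 = 281.
Therefore d = sqrt(281).

sqrt(281)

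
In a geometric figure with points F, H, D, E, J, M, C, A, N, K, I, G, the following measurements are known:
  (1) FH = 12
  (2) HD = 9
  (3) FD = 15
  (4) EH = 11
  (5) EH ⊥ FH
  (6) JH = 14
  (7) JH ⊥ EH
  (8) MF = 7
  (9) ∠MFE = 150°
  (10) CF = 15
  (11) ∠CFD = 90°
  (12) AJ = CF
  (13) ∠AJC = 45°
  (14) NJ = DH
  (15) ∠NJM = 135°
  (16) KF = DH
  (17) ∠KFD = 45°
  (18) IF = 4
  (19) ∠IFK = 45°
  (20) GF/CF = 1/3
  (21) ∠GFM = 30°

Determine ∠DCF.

Step 1: By the law of cosines on triangle CFD: CD² = 15² + 15² − 2·15·15·cos(90°) = 450, so CD = 15·√2.
Step 2: By the inverse law of cosines on triangle DCF: cos(∠DCF) = ((15·√2)² + 15² − 15²) / (2·15·√2·15) = 450/636.4 = 0.7071, so ∠DCF = 45°.

Therefore, the measure of angle ∠DCF = 45°.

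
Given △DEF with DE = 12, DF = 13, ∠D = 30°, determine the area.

Area = (1/2)(12)(13) sin(30°) = (1/2)(12)(13)(1/2) = 39

39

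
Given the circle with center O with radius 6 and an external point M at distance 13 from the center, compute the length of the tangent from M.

The tangent, radius, and line from the external point to the center form a right triangle.
The right angle is where the tangent meets the radius.
By the Pythagorean theorem: tangent² + 6² = 13²
tangent² = 169 - 36 = 133
tangent = sqrt(133)

sqrt(133)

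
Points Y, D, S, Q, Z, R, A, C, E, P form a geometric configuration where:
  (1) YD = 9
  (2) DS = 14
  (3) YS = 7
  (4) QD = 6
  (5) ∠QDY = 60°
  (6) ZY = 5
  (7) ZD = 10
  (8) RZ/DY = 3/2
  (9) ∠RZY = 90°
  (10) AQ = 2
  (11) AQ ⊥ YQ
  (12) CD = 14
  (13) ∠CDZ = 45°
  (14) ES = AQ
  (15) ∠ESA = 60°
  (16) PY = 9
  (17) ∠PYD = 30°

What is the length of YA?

Step 1: By the law of cosines on triangle QDY: QY² = 6² + 9² − 2·6·9·cos(60°) = 63, so QY = 3·√7.
Step 2: By the law of cosines on triangle YQA: YA² = (3·√7)² + 2² − 2·3·√7·2·cos(90°) = 67, so YA = √67.

Therefore, the length of YA = √67.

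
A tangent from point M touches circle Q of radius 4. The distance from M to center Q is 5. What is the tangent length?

tangent = √(d² - r²) = √(5² - 4²) = √(25 - 16) = √9 = 3

3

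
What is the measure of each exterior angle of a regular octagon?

Each exterior angle of a regular n-gon is 360 / n.
For n = 8: 360 / 8 = 45 degrees.

45 degrees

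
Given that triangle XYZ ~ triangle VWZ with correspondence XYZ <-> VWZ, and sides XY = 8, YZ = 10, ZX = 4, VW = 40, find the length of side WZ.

Since the triangles are similar, the ratio of corresponding sides is constant.
Scale factor k = VW / XY = 40 / 8 = 5
WZ = k * YZ = 5 * 10 = 50

50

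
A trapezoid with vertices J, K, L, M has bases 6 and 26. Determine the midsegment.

The midsegment of a trapezoid = (base1 + base2) / 2
midsegment = (6 + 26) / 2
midsegment = 32 / 2
midsegment = 16

16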